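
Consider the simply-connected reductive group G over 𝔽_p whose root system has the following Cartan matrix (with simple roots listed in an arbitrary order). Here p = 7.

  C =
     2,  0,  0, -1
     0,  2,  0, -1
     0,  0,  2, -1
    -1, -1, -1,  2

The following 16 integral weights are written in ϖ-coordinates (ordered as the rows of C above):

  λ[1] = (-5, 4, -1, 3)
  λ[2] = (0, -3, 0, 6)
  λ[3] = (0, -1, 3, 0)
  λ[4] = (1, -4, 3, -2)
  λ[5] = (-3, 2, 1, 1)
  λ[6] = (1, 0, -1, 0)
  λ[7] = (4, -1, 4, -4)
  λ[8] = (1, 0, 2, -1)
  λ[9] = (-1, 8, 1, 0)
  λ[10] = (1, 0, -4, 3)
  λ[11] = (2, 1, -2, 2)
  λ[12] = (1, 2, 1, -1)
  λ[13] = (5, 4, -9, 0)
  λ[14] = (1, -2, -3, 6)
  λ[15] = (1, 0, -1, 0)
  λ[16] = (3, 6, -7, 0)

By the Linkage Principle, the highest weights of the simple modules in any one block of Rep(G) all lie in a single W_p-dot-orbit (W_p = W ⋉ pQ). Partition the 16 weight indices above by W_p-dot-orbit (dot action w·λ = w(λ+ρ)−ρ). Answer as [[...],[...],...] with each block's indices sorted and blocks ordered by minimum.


Cartan matrix: type D_4 (|W|=192); un-permuting the 4 rows.

W_7-reps of the 16 weights in Ā_7 (same 4-coord order as C):

    λ_1+ρ ↦ (2, 3, 2, 0)
    λ_2+ρ ↦ (1, 0, 1, 0)
    λ_3+ρ ↦ (1, 0, 4, 1)
    λ_4+ρ ↦ (2, 1, 0, 1)
    λ_5+ρ ↦ (2, 3, 2, 0)
    λ_6+ρ ↦ (2, 1, 0, 1)
    λ_7+ρ ↦ (2, 3, 2, 0)
    λ_8+ρ ↦ (2, 1, 3, 0)
    λ_9+ρ ↦ (2, 1, 0, 1)
    λ_10+ρ ↦ (2, 1, 3, 0)
    λ_11+ρ ↦ (2, 1, 0, 1)
    λ_12+ρ ↦ (2, 3, 2, 0)
    λ_13+ρ ↦ (0, 1, 0, 1)
    λ_14+ρ ↦ (0, 1, 0, 1)
    λ_15+ρ ↦ (2, 1, 0, 1)
    λ_16+ρ ↦ (0, 1, 0, 1)

Linkage partition of the 16 weights (6 classes, p=7):

[[1, 5, 7, 12], [2], [3], [4, 6, 9, 11, 15], [8, 10], [13, 14, 16]]


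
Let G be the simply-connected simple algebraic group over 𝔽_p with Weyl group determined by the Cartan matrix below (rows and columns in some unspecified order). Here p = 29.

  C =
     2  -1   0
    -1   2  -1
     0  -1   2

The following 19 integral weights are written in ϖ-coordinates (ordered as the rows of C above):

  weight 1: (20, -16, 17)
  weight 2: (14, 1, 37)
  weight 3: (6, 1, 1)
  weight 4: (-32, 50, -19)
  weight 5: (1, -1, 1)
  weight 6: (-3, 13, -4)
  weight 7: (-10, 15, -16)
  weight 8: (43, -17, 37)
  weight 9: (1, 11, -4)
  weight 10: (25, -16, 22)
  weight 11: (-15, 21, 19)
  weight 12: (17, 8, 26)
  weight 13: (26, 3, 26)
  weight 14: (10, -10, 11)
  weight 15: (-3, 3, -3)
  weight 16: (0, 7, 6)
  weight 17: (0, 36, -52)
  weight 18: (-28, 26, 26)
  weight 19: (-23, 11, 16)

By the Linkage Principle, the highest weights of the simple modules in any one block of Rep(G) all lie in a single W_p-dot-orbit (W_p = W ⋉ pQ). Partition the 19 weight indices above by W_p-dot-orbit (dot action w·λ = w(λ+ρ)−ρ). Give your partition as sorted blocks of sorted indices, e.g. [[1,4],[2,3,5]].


Dynkin diagram of C (from the 4 off-diagonal −1 entries): A_3.

W_29-reps of the 19 weights in Ā_29 (same 3-coord order as C):

    1: (6, 15, 3)
    2: (2, 9, 3)
    3: (7, 2, 2)
    4: (7, 2, 2)
    5: (2, 0, 2)
    6: (2, 9, 3)
    7: (1, 8, 7)
    8: (1, 8, 7)
    9: (2, 9, 3)
    10: (6, 15, 3)
    11: (1, 8, 7)
    12: (7, 2, 2)
    13: (2, 0, 2)
    14: (2, 9, 3)
    15: (2, 0, 2)
    16: (1, 8, 7)
    17: (1, 8, 7)
    18: (2, 0, 2)
    19: (12, 10, 7)

Partition of {1..19} into 6 W_29-dot-orbits:

[[1, 10], [2, 6, 9, 14], [3, 4, 12], [5, 13, 15, 18], [7, 8, 11, 16, 17], [19]]


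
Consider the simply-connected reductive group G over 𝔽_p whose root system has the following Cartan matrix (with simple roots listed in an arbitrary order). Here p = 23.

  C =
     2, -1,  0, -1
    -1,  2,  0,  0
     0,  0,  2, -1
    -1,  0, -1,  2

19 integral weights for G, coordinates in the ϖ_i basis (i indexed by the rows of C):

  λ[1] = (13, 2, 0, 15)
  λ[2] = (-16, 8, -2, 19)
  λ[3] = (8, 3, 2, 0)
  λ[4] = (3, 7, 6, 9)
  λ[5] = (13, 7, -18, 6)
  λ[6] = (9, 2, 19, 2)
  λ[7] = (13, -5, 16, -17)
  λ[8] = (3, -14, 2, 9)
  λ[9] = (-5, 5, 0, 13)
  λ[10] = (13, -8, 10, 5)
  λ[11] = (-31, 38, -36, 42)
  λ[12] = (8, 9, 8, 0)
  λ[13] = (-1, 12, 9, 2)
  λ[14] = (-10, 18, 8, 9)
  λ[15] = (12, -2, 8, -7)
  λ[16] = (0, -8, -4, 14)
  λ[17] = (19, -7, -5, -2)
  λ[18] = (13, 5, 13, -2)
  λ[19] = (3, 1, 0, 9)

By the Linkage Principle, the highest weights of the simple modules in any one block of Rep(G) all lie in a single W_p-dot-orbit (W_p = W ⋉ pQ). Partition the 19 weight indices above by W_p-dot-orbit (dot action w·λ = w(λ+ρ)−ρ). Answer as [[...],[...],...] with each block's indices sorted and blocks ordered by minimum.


Dynkin diagram of C (from the 6 off-diagonal −1 entries): A_4.

Folding the 19 weights λ_j+ρ into Ā_23 (reps in the given 4-coord order):

  1: (6, 1, 3, 6)
  2: (9, 6, 1, 4)
  3: (9, 4, 3, 1)
  4: (4, 2, 1, 10)
  5: (4, 2, 1, 10)
  6: (0, 10, 7, 3)
  7: (4, 2, 1, 10)
  8: (9, 4, 3, 1)
  9: (4, 2, 1, 10)
  10: (6, 1, 3, 6)
  11: (6, 1, 3, 6)
  12: (9, 4, 3, 1)
  13: (0, 10, 7, 3)
  14: (9, 4, 3, 1)
  15: (6, 1, 3, 6)
  16: (6, 1, 3, 6)
  17: (9, 6, 1, 4)
  18: (9, 4, 3, 1)
  19: (4, 2, 1, 10)

Grouping the 19 weights by Ā_23-representative: 5 linkage classes.

[[1, 10, 11, 15, 16], [2, 17], [3, 8, 12, 14, 18], [4, 5, 7, 9, 19], [6, 13]]


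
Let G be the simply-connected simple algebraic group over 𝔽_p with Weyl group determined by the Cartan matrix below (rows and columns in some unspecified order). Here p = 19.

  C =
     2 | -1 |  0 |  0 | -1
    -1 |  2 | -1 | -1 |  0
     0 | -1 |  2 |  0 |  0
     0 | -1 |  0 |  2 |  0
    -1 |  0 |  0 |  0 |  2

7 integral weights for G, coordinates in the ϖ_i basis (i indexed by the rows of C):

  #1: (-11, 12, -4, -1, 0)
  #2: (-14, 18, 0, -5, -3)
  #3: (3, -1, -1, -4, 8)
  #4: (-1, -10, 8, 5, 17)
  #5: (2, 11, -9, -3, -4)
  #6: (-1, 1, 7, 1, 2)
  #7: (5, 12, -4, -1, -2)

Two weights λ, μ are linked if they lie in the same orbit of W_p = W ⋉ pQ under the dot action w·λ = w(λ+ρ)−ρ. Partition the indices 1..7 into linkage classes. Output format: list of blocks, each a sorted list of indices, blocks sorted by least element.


Root system D_5: the 5×5 matrix C matches after relabeling.

Folding the 7 weights λ_j+ρ into Ā_19 (reps in the given 5-coord order):

  1: (1, 0, 3, 0, 9) · 2: (0, 1, 0, 3, 12) · 3: (1, 0, 3, 0, 9) · 4: (1, 0, 3, 0, 9) · 5: (0, 2, 8, 2, 3) · 6: (0, 2, 8, 2, 3) · 7: (1, 0, 3, 0, 9)

Linkage partition of the 7 weights (3 classes, p=19):

[[1, 3, 4, 7], [2], [5, 6]]


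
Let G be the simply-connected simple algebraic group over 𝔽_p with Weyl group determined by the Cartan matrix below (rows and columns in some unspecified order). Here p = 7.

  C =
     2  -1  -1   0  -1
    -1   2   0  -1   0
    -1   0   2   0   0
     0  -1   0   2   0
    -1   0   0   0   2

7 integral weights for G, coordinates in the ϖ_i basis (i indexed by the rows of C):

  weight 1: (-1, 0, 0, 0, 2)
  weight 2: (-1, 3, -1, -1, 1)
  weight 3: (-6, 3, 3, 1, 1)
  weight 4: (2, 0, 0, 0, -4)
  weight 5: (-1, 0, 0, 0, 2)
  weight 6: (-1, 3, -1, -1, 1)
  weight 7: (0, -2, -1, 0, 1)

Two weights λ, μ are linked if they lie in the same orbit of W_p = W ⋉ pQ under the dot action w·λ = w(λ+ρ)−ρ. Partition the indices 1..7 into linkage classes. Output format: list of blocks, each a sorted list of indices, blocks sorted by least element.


D_5 Cartan matrix, 5 simple roots permuted; ρ=(1,1,1,1,1).

λ_j+ρ reflected into Ā_7 (⟨·,θ^∨⟩≤7); 5-tuples as given:

  λ_1 → (0, 1, 1, 1, 3) · λ_2 → (0, 1, 0, 0, 2) · λ_3 → (0, 1, 1, 1, 3) · λ_4 → (0, 1, 1, 1, 3) · λ_5 → (0, 1, 1, 1, 3) · λ_6 → (0, 1, 0, 0, 2) · λ_7 → (0, 1, 0, 0, 2)

2 distinct reps among the 7 weights ⇒ 2 W_7-linkage classes:

[[1, 3, 4, 5], [2, 6, 7]]


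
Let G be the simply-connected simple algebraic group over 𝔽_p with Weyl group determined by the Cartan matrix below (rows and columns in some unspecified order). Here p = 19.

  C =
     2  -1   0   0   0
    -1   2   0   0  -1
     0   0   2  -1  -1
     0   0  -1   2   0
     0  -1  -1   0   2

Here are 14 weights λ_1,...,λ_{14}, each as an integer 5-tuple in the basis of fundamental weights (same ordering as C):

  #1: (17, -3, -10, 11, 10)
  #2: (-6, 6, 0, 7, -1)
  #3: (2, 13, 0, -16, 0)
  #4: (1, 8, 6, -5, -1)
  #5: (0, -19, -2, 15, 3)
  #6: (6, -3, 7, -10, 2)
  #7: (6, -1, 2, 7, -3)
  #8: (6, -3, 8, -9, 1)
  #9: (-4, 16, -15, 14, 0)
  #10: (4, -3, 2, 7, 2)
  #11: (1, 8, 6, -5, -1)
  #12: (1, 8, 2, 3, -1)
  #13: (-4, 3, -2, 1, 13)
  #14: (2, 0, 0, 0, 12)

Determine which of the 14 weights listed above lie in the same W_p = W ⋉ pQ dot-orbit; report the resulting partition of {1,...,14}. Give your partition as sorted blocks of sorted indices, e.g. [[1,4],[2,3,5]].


Dynkin diagram of C (from the 8 off-diagonal −1 entries): A_5.

Ā_19 reps of the 14 weights (A_5, coords as presented):

  λ_1+ρ ↦ (5, 2, 1, 8, 0);  λ_2+ρ ↦ (5, 2, 1, 8, 0);  λ_3+ρ ↦ (3, 1, 1, 1, 13);  λ_4+ρ ↦ (2, 9, 3, 4, 0);  λ_5+ρ ↦ (3, 1, 1, 1, 13);  λ_6+ρ ↦ (5, 2, 1, 8, 0);  λ_7+ρ ↦ (5, 2, 1, 8, 0);  λ_8+ρ ↦ (5, 2, 1, 8, 0);  λ_9+ρ ↦ (3, 1, 1, 1, 13);  λ_10+ρ ↦ (3, 2, 3, 8, 1);  λ_11+ρ ↦ (2, 9, 3, 4, 0);  λ_12+ρ ↦ (2, 9, 3, 4, 0);  λ_13+ρ ↦ (3, 1, 1, 1, 13);  λ_14+ρ ↦ (3, 1, 1, 1, 13)

Partition of {1..14} into 4 W_19-dot-orbits:

[[1, 2, 6, 7, 8], [3, 5, 9, 13, 14], [4, 11, 12], [10]]


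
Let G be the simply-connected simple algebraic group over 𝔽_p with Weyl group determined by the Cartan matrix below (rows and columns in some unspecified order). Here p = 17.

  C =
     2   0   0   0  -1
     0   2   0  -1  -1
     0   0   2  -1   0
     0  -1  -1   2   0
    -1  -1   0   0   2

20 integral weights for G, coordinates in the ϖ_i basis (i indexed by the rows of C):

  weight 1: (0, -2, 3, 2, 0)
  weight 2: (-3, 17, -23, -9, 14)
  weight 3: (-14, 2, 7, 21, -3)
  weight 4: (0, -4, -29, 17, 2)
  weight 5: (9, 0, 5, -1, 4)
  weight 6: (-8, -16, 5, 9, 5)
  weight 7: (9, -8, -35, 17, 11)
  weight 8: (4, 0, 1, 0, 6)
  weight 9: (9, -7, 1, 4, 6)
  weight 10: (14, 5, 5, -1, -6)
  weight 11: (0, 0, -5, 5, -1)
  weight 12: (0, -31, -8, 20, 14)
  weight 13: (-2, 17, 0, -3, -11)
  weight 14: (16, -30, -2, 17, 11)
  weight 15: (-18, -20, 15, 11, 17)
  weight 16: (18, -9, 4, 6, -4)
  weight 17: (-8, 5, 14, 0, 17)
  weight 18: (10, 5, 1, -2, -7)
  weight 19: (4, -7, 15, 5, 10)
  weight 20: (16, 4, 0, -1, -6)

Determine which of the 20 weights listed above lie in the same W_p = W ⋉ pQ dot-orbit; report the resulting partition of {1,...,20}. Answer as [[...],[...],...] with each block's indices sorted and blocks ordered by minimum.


A_5 Cartan matrix, 5 simple roots permuted; ρ=(1,1,1,1,1).

λ_j+ρ reflected into Ā_17 (⟨·,θ^∨⟩≤17); 5-tuples as given:

    λ_1 → (1, 1, 4, 2, 0)
    λ_2 → (5, 1, 2, 1, 7)
    λ_3 → (5, 1, 2, 1, 7)
    λ_4 → (1, 1, 4, 2, 0)
    λ_5 → (5, 1, 1, 0, 5)
    λ_6 → (9, 5, 0, 1, 1)
    λ_7 → (5, 1, 1, 0, 5)
    λ_8 → (5, 1, 2, 1, 7)
    λ_9 → (9, 5, 0, 1, 1)
    λ_10 → (5, 1, 1, 0, 5)
    λ_11 → (1, 1, 4, 2, 0)
    λ_12 → (1, 1, 4, 2, 0)
    λ_13 → (9, 5, 0, 1, 1)
    λ_14 → (11, 0, 0, 0, 5)
    λ_15 → (9, 5, 0, 1, 1)
    λ_16 → (5, 1, 2, 1, 7)
    λ_17 → (9, 5, 0, 1, 1)
    λ_18 → (5, 1, 1, 0, 5)
    λ_19 → (5, 1, 1, 0, 5)
    λ_20 → (11, 0, 0, 0, 5)

Partition of {1..20} into 5 W_17-dot-orbits:

[[1, 4, 11, 12], [2, 3, 8, 16], [5, 7, 10, 18, 19], [6, 9, 13, 15, 17], [14, 20]]


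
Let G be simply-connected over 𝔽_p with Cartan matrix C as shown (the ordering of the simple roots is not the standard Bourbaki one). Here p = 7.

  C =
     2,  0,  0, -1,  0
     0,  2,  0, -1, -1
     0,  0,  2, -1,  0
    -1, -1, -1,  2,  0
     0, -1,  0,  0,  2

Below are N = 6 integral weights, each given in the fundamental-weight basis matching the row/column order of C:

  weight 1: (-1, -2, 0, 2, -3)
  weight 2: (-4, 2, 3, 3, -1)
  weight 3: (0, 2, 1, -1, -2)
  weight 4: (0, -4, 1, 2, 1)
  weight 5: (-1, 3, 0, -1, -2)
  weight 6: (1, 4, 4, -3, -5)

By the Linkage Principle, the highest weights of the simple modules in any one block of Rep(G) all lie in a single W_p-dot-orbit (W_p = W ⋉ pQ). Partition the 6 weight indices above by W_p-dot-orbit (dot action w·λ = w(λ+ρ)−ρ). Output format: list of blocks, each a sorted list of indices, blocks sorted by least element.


Cartan matrix: type D_5 (|W|=1920); un-permuting the 5 rows.

Folding the 6 weights λ_j+ρ into Ā_7 (reps in the given 5-coord order):

  λ_1+ρ ↦ (0, 2, 1, 0, 1);  λ_2+ρ ↦ (0, 2, 1, 0, 1);  λ_3+ρ ↦ (1, 1, 2, 0, 1);  λ_4+ρ ↦ (1, 1, 2, 0, 1);  λ_5+ρ ↦ (0, 2, 1, 0, 1);  λ_6+ρ ↦ (1, 1, 2, 0, 1)

These 6 weights hit 2 W_7-dot-orbits; sizes (3, 3):

[[1, 2, 5], [3, 4, 6]]


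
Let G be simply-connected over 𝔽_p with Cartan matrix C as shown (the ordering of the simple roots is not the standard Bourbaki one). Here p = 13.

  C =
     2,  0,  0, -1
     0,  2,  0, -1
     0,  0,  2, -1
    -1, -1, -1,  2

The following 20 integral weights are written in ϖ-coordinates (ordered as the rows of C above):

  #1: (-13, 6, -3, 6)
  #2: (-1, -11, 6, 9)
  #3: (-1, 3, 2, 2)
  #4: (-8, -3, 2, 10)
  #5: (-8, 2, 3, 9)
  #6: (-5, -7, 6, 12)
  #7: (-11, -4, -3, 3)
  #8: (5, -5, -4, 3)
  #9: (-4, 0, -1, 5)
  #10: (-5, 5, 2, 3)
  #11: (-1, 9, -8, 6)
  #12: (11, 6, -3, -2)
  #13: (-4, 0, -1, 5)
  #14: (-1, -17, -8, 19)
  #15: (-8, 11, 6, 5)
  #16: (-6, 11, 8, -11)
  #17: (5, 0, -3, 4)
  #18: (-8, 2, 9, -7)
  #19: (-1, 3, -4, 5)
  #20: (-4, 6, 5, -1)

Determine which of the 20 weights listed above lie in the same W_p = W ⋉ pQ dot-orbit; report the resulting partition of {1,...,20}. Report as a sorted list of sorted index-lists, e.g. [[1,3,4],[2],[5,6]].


Cartan matrix: type D_4 (|W|=192); un-permuting the 4 rows.

Folding the 20 weights λ_j+ρ into Ā_13 (reps in the given 4-coord order):

  1: (5, 0, 5, 1) · 2: (4, 6, 3, 0) · 3: (0, 4, 3, 3) · 4: (6, 1, 2, 1) · 5: (3, 1, 0, 3) · 6: (3, 1, 0, 3) · 7: (6, 1, 2, 1) · 8: (3, 1, 0, 3) · 9: (3, 1, 0, 3) · 10: (4, 6, 3, 0) · 11: (4, 6, 3, 0) · 12: (6, 1, 2, 1) · 13: (3, 1, 0, 3) · 14: (4, 6, 3, 0) · 15: (5, 0, 5, 1) · 16: (6, 1, 2, 1) · 17: (6, 1, 2, 1) · 18: (0, 4, 3, 3) · 19: (0, 4, 3, 3) · 20: (0, 4, 3, 3)

Partition of {1..20} into 5 W_13-dot-orbits:

[[1, 15], [2, 10, 11, 14], [3, 18, 19, 20], [4, 7, 12, 16, 17], [5, 6, 8, 9, 13]]


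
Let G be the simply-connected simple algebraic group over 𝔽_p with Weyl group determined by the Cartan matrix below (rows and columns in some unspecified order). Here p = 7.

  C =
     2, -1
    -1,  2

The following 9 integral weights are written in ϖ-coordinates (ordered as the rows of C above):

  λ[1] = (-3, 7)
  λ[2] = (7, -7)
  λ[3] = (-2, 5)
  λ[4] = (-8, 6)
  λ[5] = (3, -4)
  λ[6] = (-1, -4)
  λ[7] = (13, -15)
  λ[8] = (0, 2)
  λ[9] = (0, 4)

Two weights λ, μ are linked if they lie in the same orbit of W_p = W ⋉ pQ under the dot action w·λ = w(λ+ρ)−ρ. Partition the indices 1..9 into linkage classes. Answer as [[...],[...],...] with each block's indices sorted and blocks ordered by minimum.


Cartan matrix: type A_2 (|W|=6); un-permuting the 2 rows.

Folding the 9 weights λ_j+ρ into Ā_7 (reps in the given 2-coord order):

    [1] (1, 5)
    [2] (1, 5)
    [3] (1, 5)
    [4] (7, 0)
    [5] (1, 3)
    [6] (3, 0)
    [7] (7, 0)
    [8] (1, 3)
    [9] (1, 5)

The 9 indices split into 4 linkage classes (same alcove rep ⇔ same W_7-dot-orbit):

[[1, 2, 3, 9], [4, 7], [5, 8], [6]]


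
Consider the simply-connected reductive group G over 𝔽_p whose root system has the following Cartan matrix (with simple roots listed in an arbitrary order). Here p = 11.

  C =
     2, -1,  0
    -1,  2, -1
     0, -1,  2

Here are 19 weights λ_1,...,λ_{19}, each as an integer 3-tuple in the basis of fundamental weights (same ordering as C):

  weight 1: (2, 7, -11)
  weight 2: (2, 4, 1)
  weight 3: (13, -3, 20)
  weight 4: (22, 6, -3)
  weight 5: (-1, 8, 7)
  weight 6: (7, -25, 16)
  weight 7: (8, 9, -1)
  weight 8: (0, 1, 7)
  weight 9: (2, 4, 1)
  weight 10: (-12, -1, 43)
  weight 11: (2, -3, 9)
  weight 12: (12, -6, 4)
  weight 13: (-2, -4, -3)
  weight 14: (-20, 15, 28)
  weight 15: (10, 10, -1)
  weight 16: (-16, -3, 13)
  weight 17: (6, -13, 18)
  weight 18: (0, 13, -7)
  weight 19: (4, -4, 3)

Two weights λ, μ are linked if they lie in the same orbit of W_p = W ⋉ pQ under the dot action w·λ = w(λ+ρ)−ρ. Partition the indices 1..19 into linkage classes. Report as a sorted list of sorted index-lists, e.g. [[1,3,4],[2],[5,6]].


Root system A_3: the 3×3 matrix C matches after relabeling.

Folding the 19 weights λ_j+ρ into Ā_11 (reps in the given 3-coord order):

  λ_1 → (1, 2, 8) · λ_2 → (3, 5, 2) · λ_3 → (1, 2, 8) · λ_4 → (2, 3, 1) · λ_5 → (6, 3, 2) · λ_6 → (2, 3, 1) · λ_7 → (1, 2, 8) · λ_8 → (1, 2, 8) · λ_9 → (3, 5, 2) · λ_10 → (0, 0, 11) · λ_11 → (1, 2, 8) · λ_12 → (6, 3, 2) · λ_13 → (2, 3, 1) · λ_14 → (3, 3, 1) · λ_15 → (0, 0, 11) · λ_16 → (3, 5, 2) · λ_17 → (3, 3, 1) · λ_18 → (3, 5, 2) · λ_19 → (2, 3, 1)

These 19 weights hit 6 W_11-dot-orbits; sizes (5, 4, 4, 2, 2, 2):

[[1, 3, 7, 8, 11], [2, 9, 16, 18], [4, 6, 13, 19], [5, 12], [10, 15], [14, 17]]


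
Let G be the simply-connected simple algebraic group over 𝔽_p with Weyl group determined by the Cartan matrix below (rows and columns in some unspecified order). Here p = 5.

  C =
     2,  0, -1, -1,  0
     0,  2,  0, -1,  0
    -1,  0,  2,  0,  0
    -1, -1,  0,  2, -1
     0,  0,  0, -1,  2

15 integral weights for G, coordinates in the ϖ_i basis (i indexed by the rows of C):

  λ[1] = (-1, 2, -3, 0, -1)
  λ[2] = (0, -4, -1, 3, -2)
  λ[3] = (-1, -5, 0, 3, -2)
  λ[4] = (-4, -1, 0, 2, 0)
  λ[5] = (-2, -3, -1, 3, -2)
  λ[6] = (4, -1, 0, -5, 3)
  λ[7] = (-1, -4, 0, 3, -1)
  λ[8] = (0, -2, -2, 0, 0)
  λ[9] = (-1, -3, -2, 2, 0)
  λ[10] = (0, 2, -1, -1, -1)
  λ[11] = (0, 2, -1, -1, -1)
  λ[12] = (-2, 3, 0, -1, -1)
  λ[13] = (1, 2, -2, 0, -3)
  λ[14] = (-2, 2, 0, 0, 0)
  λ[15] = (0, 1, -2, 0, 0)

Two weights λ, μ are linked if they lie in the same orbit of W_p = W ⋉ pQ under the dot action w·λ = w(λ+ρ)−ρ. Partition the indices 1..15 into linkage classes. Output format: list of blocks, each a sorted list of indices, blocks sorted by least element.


Root system D_5: the 5×5 matrix C matches after relabeling.

Ā_5 reps of the 15 weights (D_5, coords as presented):

  λ_1 → (1, 2, 0, 0, 1)
  λ_2 → (0, 3, 0, 0, 1)
  λ_3 → (1, 3, 0, 0, 0)
  λ_4 → (1, 0, 2, 0, 1)
  λ_5 → (0, 2, 1, 0, 1)
  λ_6 → (0, 3, 0, 0, 1)
  λ_7 → (1, 3, 0, 0, 0)
  λ_8 → (0, 1, 1, 0, 1)
  λ_9 → (1, 2, 0, 0, 1)
  λ_10 → (1, 3, 0, 0, 0)
  λ_11 → (1, 3, 0, 0, 0)
  λ_12 → (0, 3, 0, 0, 1)
  λ_13 → (1, 2, 0, 0, 1)
  λ_14 → (0, 3, 0, 0, 1)
  λ_15 → (1, 2, 0, 0, 1)

These 15 weights hit 6 W_5-dot-orbits; sizes (4, 4, 4, 1, 1, 1):

[[1, 9, 13, 15], [2, 6, 12, 14], [3, 7, 10, 11], [4], [5], [8]]


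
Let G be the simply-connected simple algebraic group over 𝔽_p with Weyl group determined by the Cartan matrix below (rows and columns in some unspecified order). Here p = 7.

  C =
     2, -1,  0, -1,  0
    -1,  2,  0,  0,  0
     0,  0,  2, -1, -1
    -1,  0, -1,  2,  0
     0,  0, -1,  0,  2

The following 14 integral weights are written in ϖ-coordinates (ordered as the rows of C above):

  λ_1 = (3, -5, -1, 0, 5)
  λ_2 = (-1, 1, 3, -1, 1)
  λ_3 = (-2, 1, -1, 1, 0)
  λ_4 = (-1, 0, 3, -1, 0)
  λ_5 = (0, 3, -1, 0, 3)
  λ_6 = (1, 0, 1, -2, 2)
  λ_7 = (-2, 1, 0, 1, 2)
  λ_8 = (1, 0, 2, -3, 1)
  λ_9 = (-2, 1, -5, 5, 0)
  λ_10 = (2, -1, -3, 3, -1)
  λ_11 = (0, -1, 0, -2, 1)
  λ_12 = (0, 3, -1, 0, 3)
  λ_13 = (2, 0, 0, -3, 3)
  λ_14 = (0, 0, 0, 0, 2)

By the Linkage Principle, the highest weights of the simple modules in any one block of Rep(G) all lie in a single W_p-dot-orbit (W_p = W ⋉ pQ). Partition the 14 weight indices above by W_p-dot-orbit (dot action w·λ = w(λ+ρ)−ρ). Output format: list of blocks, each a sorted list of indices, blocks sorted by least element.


Cartan matrix: type A_5 (|W|=720); un-permuting the 5 rows.

Each λ_j+ρ reduced to Ā_7; 5-tuples below use C's row order:

  [1] (0, 0, 0, 1, 2);  [2] (0, 1, 4, 0, 1);  [3] (1, 1, 0, 1, 1);  [4] (0, 1, 4, 0, 1);  [5] (1, 1, 0, 1, 1);  [6] (1, 1, 1, 1, 3);  [7] (1, 1, 1, 1, 3);  [8] (0, 1, 1, 2, 2);  [9] (1, 1, 1, 1, 3);  [10] (3, 0, 0, 2, 2);  [11] (0, 0, 0, 1, 2);  [12] (1, 1, 0, 1, 1);  [13] (1, 1, 1, 1, 3);  [14] (1, 1, 1, 1, 3)

These 14 weights hit 6 W_7-dot-orbits; sizes (2, 2, 3, 5, 1, 1):

[[1, 11], [2, 4], [3, 5, 12], [6, 7, 9, 13, 14], [8], [10]]


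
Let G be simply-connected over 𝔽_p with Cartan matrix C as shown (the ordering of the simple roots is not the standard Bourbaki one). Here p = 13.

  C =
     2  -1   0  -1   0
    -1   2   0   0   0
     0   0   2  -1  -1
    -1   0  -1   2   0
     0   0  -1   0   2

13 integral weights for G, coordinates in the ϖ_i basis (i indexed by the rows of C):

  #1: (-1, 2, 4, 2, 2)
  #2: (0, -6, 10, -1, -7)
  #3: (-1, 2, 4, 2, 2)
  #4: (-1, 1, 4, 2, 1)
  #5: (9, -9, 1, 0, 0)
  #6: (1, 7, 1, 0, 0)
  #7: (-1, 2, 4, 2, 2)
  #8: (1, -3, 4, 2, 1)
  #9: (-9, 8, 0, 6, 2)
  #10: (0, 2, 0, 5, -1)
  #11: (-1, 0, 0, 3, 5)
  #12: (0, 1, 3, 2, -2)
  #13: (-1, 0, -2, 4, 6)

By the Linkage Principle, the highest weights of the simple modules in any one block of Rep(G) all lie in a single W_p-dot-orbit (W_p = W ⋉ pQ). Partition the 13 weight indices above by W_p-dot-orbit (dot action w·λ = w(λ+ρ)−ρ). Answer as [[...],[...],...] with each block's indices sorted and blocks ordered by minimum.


Type A_5, rank 5, |W|=720; reorder rows/cols to standard.

Alcove-folded reps (p=13, 13 weights, presented ϖ-order):

    1: (0, 2, 5, 3, 2)
    2: (0, 1, 1, 4, 6)
    3: (0, 2, 5, 3, 2)
    4: (0, 2, 5, 3, 2)
    5: (2, 7, 2, 1, 0)
    6: (2, 7, 2, 1, 0)
    7: (0, 2, 5, 3, 2)
    8: (0, 2, 5, 3, 2)
    9: (7, 1, 0, 1, 3)
    10: (1, 3, 1, 6, 0)
    11: (0, 1, 1, 4, 6)
    12: (1, 2, 3, 3, 1)
    13: (0, 1, 1, 4, 6)

The 13 indices split into 6 linkage classes (same alcove rep ⇔ same W_13-dot-orbit):

[[1, 3, 4, 7, 8], [2, 11, 13], [5, 6], [9], [10], [12]]


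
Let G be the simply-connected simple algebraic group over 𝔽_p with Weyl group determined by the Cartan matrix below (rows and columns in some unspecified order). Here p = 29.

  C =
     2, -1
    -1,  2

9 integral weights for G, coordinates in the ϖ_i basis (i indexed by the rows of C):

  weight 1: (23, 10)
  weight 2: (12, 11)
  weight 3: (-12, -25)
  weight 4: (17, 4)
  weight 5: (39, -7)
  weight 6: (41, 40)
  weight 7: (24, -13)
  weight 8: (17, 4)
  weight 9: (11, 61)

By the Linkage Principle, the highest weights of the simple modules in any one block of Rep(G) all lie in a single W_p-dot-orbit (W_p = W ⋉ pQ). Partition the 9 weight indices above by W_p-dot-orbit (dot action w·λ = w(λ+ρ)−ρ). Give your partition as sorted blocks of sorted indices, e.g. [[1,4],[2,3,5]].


A_2 Cartan matrix, 2 simple roots permuted; ρ=(1,1).

Alcove-folded reps (p=29, 9 weights, presented ϖ-order):

  λ_1 → (18, 5) · λ_2 → (13, 12) · λ_3 → (18, 5) · λ_4 → (18, 5) · λ_5 → (18, 5) · λ_6 → (13, 12) · λ_7 → (13, 12) · λ_8 → (18, 5) · λ_9 → (13, 12)

2 distinct reps among the 9 weights ⇒ 2 W_29-linkage classes:

[[1, 3, 4, 5, 8], [2, 6, 7, 9]]


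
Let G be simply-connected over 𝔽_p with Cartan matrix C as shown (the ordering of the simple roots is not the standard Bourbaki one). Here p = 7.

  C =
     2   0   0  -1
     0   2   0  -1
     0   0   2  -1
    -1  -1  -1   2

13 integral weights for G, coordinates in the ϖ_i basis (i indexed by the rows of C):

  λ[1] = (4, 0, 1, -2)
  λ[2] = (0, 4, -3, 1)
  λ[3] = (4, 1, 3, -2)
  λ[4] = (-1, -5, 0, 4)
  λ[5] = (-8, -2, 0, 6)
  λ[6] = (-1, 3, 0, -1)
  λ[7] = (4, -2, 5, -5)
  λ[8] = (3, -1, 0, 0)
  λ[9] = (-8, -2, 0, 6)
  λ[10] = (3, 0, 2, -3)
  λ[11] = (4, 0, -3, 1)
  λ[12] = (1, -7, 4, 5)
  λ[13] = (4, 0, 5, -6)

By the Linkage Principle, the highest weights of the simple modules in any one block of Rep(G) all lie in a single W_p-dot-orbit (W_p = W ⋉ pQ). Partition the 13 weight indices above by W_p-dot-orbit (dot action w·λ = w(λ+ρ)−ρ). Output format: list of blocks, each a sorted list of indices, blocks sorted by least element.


Dynkin diagram of C (from the 6 off-diagonal −1 entries): D_4.

Each λ_j+ρ reduced to Ā_7; 4-tuples below use C's row order:

  1: (4, 0, 1, 1);  2: (0, 4, 1, 1);  3: (2, 1, 1, 1);  4: (0, 4, 1, 1);  5: (6, 0, 0, 0);  6: (0, 4, 1, 0);  7: (0, 4, 1, 1);  8: (4, 0, 1, 1);  9: (6, 0, 0, 0);  10: (2, 1, 1, 1);  11: (4, 0, 1, 1);  12: (4, 0, 1, 1);  13: (0, 4, 1, 1)

The 13 indices split into 5 linkage classes (same alcove rep ⇔ same W_7-dot-orbit):

[[1, 8, 11, 12], [2, 4, 7, 13], [3, 10], [5, 9], [6]]


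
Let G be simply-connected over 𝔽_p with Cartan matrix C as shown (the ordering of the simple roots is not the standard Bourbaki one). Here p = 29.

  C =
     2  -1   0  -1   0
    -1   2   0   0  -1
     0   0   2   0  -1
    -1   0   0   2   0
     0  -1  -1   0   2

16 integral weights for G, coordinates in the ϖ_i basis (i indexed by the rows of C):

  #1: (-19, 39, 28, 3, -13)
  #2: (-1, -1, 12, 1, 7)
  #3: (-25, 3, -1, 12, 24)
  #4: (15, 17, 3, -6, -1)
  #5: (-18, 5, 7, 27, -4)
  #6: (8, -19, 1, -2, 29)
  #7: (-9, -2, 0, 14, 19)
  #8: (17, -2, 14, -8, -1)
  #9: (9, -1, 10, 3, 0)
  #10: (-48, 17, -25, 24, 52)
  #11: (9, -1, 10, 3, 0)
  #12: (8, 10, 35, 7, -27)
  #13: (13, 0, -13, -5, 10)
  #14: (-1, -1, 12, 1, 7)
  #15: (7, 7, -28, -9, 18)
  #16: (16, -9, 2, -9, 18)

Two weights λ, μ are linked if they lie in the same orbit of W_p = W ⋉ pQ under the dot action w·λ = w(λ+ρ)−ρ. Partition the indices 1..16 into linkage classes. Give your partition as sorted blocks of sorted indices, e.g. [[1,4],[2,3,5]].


Dynkin diagram of C (from the 8 off-diagonal −1 entries): A_5.

λ_j+ρ reflected into Ā_29 (⟨·,θ^∨⟩≤29); 5-tuples as given:

  [1] (10, 0, 11, 4, 1) · [2] (0, 0, 13, 2, 8) · [3] (7, 13, 0, 4, 5) · [4] (7, 13, 0, 4, 5) · [5] (3, 3, 6, 11, 5) · [6] (1, 8, 1, 6, 11) · [7] (1, 8, 1, 6, 11) · [8] (10, 0, 11, 4, 1) · [9] (10, 0, 11, 4, 1) · [10] (7, 13, 0, 4, 5) · [11] (10, 0, 11, 4, 1) · [12] (1, 8, 1, 6, 11) · [13] (10, 0, 11, 4, 1) · [14] (0, 0, 13, 2, 8) · [15] (0, 0, 13, 2, 8) · [16] (1, 8, 1, 6, 11)

These 16 weights hit 5 W_29-dot-orbits; sizes (5, 3, 3, 1, 4):

[[1, 8, 9, 11, 13], [2, 14, 15], [3, 4, 10], [5], [6, 7, 12, 16]]


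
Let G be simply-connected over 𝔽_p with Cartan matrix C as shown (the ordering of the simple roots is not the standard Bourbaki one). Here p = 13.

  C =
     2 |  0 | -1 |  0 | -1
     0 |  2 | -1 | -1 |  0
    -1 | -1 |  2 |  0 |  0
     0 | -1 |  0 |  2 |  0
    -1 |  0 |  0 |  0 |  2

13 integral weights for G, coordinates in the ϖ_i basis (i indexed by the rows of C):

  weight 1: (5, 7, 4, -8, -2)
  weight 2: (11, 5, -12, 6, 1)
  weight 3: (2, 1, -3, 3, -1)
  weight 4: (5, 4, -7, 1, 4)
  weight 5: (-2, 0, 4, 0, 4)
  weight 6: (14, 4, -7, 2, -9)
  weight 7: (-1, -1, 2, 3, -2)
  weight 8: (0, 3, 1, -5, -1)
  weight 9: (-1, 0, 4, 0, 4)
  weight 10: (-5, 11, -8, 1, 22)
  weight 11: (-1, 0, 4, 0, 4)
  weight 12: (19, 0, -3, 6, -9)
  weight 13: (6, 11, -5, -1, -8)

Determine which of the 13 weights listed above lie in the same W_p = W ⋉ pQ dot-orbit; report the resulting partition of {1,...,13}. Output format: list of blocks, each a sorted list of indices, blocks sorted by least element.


Root system A_5: the 5×5 matrix C matches after relabeling.

Each λ_j+ρ reduced to Ā_13; 5-tuples below use C's row order:

  λ_1+ρ ↦ (0, 1, 5, 1, 5) · λ_2+ρ ↦ (0, 4, 6, 1, 1) · λ_3+ρ ↦ (1, 0, 2, 4, 0) · λ_4+ρ ↦ (0, 1, 5, 1, 5) · λ_5+ρ ↦ (1, 1, 4, 1, 4) · λ_6+ρ ↦ (1, 1, 4, 1, 4) · λ_7+ρ ↦ (1, 0, 2, 4, 0) · λ_8+ρ ↦ (1, 0, 2, 4, 0) · λ_9+ρ ↦ (0, 1, 5, 1, 5) · λ_10+ρ ↦ (0, 4, 6, 1, 1) · λ_11+ρ ↦ (0, 1, 5, 1, 5) · λ_12+ρ ↦ (0, 1, 5, 1, 5) · λ_13+ρ ↦ (4, 6, 0, 2, 1)

5 distinct reps among the 13 weights ⇒ 5 W_13-linkage classes:

[[1, 4, 9, 11, 12], [2, 10], [3, 7, 8], [5, 6], [13]]


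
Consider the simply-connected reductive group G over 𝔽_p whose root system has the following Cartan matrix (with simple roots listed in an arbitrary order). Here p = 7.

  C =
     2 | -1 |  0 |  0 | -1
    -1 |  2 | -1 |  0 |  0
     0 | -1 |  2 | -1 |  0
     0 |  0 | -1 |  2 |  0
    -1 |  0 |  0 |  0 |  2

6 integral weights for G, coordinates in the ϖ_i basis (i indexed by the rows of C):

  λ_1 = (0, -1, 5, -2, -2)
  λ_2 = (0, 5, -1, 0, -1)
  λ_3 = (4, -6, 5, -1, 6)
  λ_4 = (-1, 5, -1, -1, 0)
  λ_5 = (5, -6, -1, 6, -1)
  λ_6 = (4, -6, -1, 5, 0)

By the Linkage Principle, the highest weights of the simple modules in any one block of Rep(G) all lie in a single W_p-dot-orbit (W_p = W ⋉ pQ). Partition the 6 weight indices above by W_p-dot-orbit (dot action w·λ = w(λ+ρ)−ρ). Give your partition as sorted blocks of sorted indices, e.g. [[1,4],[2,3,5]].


Cartan matrix: type A_5 (|W|=720); un-permuting the 5 rows.

Alcove-folded reps (p=7, 6 weights, presented ϖ-order):

  [1] (0, 0, 5, 1, 1);  [2] (0, 6, 0, 0, 1);  [3] (0, 0, 5, 1, 1);  [4] (0, 6, 0, 0, 1);  [5] (0, 0, 5, 1, 1);  [6] (0, 0, 5, 1, 1)

These 6 weights hit 2 W_7-dot-orbits; sizes (4, 2):

[[1, 3, 5, 6], [2, 4]]


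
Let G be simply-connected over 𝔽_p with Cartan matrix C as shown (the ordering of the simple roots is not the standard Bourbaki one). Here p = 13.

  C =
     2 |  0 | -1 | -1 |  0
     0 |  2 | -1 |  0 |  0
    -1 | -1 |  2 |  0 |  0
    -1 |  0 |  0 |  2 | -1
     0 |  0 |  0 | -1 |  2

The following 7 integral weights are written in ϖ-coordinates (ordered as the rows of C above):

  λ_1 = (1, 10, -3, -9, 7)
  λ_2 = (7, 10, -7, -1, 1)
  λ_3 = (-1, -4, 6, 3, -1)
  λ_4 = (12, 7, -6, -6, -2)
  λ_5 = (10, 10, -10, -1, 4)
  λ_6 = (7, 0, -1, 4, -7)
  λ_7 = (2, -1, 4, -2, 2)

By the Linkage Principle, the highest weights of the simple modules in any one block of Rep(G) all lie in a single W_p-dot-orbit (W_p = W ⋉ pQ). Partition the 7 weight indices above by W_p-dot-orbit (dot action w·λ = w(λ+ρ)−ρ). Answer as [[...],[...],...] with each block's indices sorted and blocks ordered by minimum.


Cartan matrix: type A_5 (|W|=720); un-permuting the 5 rows.

W_13-reps of the 7 weights in Ā_13 (same 5-coord order as C):

  1: (2, 3, 6, 0, 0) · 2: (2, 3, 6, 0, 0) · 3: (0, 3, 4, 4, 0) · 4: (2, 0, 5, 1, 2) · 5: (2, 3, 6, 0, 0) · 6: (7, 0, 0, 1, 4) · 7: (2, 0, 5, 1, 2)

Linkage partition of the 7 weights (4 classes, p=13):

[[1, 2, 5], [3], [4, 7], [6]]


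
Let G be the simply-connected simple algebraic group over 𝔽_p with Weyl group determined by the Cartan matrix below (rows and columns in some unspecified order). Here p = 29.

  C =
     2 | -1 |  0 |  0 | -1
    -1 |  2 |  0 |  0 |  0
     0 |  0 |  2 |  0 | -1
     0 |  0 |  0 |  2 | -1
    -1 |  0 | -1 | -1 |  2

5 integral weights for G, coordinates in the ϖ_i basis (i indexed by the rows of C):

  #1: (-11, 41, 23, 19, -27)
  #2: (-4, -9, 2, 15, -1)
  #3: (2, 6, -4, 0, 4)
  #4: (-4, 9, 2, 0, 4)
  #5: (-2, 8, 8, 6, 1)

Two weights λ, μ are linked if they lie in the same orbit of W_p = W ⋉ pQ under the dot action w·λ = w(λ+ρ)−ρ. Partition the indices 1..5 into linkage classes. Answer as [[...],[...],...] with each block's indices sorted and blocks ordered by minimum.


Cartan matrix: type D_5 (|W|=1920); un-permuting the 5 rows.

Alcove-folded reps (p=29, 5 weights, presented ϖ-order):

  1: (3, 7, 3, 1, 2);  2: (3, 0, 8, 5, 0);  3: (3, 7, 3, 1, 2);  4: (3, 7, 3, 1, 2);  5: (1, 8, 9, 7, 1)

3 distinct reps among the 5 weights ⇒ 3 W_29-linkage classes:

[[1, 3, 4], [2], [5]]


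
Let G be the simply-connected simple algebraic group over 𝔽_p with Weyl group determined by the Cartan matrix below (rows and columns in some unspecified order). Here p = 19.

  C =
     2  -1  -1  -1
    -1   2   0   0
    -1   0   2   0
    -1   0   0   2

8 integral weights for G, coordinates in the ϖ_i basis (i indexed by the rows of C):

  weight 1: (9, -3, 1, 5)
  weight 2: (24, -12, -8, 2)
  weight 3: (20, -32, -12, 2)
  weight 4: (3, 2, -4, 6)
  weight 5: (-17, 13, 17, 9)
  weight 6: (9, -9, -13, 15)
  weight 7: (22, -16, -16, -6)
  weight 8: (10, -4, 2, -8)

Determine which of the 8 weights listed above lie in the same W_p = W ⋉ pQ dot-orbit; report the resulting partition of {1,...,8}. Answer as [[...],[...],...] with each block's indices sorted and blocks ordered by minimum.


Type D_4, rank 4, |W|=192; reorder rows/cols to standard.

Each λ_j+ρ reduced to Ā_19; 4-tuples below use C's row order:

    λ_1 → (1, 2, 2, 6)
    λ_2 → (1, 2, 2, 6)
    λ_3 → (1, 2, 2, 6)
    λ_4 → (1, 3, 3, 7)
    λ_5 → (1, 2, 2, 6)
    λ_6 → (1, 2, 2, 6)
    λ_7 → (1, 3, 3, 7)
    λ_8 → (1, 3, 3, 7)

These 8 weights hit 2 W_19-dot-orbits; sizes (5, 3):

[[1, 2, 3, 5, 6], [4, 7, 8]]


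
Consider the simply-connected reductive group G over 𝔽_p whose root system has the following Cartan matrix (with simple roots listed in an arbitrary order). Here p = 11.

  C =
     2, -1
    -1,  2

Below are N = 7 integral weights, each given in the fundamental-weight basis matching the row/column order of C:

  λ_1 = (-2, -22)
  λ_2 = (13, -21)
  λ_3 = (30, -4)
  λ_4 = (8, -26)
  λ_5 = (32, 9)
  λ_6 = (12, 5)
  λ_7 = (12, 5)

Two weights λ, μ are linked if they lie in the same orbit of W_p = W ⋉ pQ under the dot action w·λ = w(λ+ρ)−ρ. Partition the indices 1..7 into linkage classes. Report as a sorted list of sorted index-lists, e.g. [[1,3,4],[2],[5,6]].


Root system A_2: the 2×2 matrix C matches after relabeling.

λ_j+ρ reflected into Ā_11 (⟨·,θ^∨⟩≤11); 2-tuples as given:

  λ_1+ρ ↦ (0, 10);  λ_2+ρ ↦ (3, 2);  λ_3+ρ ↦ (3, 2);  λ_4+ρ ↦ (3, 2);  λ_5+ρ ↦ (0, 10);  λ_6+ρ ↦ (3, 2);  λ_7+ρ ↦ (3, 2)

Partition of {1..7} into 2 W_11-dot-orbits:

[[1, 5], [2, 3, 4, 6, 7]]


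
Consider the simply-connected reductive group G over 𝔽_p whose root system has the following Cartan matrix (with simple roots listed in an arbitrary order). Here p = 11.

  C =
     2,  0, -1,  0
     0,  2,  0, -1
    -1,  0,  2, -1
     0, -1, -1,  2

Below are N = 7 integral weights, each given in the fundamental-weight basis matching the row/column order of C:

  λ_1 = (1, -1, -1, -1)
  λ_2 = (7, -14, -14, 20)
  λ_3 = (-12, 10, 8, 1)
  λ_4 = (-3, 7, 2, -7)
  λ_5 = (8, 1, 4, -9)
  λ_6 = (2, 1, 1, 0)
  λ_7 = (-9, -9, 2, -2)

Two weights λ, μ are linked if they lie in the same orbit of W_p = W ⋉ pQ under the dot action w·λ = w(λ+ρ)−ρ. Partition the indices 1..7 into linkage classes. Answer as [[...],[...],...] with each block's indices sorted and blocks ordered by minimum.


Cartan matrix: type A_4 (|W|=120); un-permuting the 4 rows.

Ā_11 reps of the 7 weights (A_4, coords as presented):

  1: (2, 0, 0, 0);  2: (3, 2, 2, 1);  3: (2, 0, 0, 0);  4: (3, 2, 2, 1);  5: (3, 2, 2, 1);  6: (3, 2, 2, 1);  7: (3, 2, 2, 1)

These 7 weights hit 2 W_11-dot-orbits; sizes (2, 5):

[[1, 3], [2, 4, 5, 6, 7]]


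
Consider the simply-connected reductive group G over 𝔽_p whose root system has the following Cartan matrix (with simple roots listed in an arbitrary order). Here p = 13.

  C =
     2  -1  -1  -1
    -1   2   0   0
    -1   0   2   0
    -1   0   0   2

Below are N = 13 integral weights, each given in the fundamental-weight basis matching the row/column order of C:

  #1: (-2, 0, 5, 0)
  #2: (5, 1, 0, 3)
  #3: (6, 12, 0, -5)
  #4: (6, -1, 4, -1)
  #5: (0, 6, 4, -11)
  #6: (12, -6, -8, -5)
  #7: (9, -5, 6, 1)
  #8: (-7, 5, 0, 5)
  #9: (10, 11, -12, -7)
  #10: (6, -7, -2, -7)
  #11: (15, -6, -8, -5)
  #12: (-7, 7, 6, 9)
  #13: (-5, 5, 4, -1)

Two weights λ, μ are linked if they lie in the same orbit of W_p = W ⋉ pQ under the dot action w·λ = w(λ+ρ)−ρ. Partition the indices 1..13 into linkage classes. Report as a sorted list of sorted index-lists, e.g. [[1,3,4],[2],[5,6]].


C ↔ D_4 under row/col permutation; |W(D_4)| = 192.

Folding the 13 weights λ_j+ρ into Ā_13 (reps in the given 4-coord order):

  1: (1, 0, 5, 0)
  2: (0, 2, 1, 4)
  3: (3, 2, 4, 1)
  4: (1, 0, 5, 0)
  5: (3, 2, 4, 1)
  6: (3, 2, 4, 1)
  7: (0, 2, 1, 4)
  8: (1, 0, 5, 0)
  9: (0, 2, 1, 4)
  10: (1, 0, 5, 0)
  11: (3, 2, 4, 1)
  12: (0, 2, 1, 4)
  13: (0, 2, 1, 4)

The 13 indices split into 3 linkage classes (same alcove rep ⇔ same W_13-dot-orbit):

[[1, 4, 8, 10], [2, 7, 9, 12, 13], [3, 5, 6, 11]]


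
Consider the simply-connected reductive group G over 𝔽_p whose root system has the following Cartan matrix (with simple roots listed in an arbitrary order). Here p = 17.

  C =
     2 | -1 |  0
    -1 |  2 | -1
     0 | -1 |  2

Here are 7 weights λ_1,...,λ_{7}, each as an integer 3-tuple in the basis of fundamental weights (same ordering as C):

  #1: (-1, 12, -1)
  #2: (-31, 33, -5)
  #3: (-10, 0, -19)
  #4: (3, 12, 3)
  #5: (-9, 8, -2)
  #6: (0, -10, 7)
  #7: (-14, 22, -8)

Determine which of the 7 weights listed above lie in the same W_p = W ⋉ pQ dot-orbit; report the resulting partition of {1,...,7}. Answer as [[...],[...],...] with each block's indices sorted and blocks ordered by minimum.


Cartan matrix: type A_3 (|W|=24); un-permuting the 3 rows.

Folding the 7 weights λ_j+ρ into Ā_17 (reps in the given 3-coord order):

  1: (0, 13, 0)
  2: (0, 13, 0)
  3: (8, 0, 1)
  4: (0, 13, 0)
  5: (8, 0, 1)
  6: (8, 0, 1)
  7: (7, 3, 1)

3 distinct reps among the 7 weights ⇒ 3 W_17-linkage classes:

[[1, 2, 4], [3, 5, 6], [7]]


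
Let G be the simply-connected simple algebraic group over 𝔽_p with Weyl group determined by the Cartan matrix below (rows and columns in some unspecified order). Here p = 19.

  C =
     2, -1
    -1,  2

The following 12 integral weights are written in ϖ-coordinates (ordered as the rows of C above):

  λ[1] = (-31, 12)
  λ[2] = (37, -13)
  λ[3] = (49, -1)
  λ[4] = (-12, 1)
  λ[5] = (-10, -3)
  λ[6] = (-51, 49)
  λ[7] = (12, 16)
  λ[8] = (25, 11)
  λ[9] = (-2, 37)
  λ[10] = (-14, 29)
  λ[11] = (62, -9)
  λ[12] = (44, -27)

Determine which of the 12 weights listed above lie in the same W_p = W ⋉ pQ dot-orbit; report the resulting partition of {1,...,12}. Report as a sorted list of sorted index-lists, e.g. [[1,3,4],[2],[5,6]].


Cartan matrix: type A_2 (|W|=6); un-permuting the 2 rows.

W_19-reps of the 12 weights in Ā_19 (same 2-coord order as C):

  [1] (2, 6)
  [2] (0, 7)
  [3] (0, 7)
  [4] (2, 9)
  [5] (2, 9)
  [6] (0, 7)
  [7] (2, 6)
  [8] (0, 7)
  [9] (18, 0)
  [10] (2, 6)
  [11] (2, 6)
  [12] (0, 7)

These 12 weights hit 4 W_19-dot-orbits; sizes (4, 5, 2, 1):

[[1, 7, 10, 11], [2, 3, 6, 8, 12], [4, 5], [9]]


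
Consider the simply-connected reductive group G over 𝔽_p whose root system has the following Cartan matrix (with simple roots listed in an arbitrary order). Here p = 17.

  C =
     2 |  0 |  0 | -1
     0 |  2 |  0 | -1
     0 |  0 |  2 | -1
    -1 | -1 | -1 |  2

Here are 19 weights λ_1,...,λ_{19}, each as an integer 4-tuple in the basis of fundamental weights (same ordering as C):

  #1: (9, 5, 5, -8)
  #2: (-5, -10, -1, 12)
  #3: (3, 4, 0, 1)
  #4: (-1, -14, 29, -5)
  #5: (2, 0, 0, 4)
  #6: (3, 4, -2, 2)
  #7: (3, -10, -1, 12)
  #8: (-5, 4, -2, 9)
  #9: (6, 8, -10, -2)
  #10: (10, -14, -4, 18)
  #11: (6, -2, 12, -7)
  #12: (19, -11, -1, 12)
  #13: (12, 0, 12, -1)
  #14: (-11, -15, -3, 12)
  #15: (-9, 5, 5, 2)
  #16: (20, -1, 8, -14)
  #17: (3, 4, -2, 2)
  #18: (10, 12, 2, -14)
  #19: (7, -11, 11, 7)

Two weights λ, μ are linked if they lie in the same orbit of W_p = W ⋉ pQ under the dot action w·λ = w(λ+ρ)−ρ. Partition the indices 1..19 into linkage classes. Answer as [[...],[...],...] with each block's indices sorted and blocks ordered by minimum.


Cartan matrix: type D_4 (|W|=192); un-permuting the 4 rows.

Alcove-folded reps (p=17, 19 weights, presented ϖ-order):

  1: (3, 1, 1, 5)
  2: (4, 9, 0, 0)
  3: (4, 5, 1, 2)
  4: (4, 9, 0, 0)
  5: (3, 1, 1, 5)
  6: (4, 5, 1, 2)
  7: (4, 9, 0, 0)
  8: (4, 5, 1, 2)
  9: (3, 1, 1, 5)
  10: (2, 0, 10, 1)
  11: (0, 6, 6, 1)
  12: (2, 0, 10, 1)
  13: (3, 9, 3, 1)
  14: (2, 0, 10, 1)
  15: (3, 1, 1, 5)
  16: (4, 9, 0, 0)
  17: (4, 5, 1, 2)
  18: (2, 0, 10, 1)
  19: (3, 1, 1, 5)

Grouping the 19 weights by Ā_17-representative: 6 linkage classes.

[[1, 5, 9, 15, 19], [2, 4, 7, 16], [3, 6, 8, 17], [10, 12, 14, 18], [11], [13]]
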